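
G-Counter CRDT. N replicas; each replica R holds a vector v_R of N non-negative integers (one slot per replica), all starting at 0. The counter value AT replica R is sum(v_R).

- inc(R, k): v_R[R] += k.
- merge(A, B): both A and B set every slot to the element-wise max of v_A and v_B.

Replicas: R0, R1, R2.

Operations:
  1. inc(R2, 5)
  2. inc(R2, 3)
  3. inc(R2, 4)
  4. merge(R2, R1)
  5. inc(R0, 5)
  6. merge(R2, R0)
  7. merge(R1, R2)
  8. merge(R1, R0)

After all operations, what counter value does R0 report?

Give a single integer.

Op 1: inc R2 by 5 -> R2=(0,0,5) value=5
Op 2: inc R2 by 3 -> R2=(0,0,8) value=8
Op 3: inc R2 by 4 -> R2=(0,0,12) value=12
Op 4: merge R2<->R1 -> R2=(0,0,12) R1=(0,0,12)
Op 5: inc R0 by 5 -> R0=(5,0,0) value=5
Op 6: merge R2<->R0 -> R2=(5,0,12) R0=(5,0,12)
Op 7: merge R1<->R2 -> R1=(5,0,12) R2=(5,0,12)
Op 8: merge R1<->R0 -> R1=(5,0,12) R0=(5,0,12)

Answer: 17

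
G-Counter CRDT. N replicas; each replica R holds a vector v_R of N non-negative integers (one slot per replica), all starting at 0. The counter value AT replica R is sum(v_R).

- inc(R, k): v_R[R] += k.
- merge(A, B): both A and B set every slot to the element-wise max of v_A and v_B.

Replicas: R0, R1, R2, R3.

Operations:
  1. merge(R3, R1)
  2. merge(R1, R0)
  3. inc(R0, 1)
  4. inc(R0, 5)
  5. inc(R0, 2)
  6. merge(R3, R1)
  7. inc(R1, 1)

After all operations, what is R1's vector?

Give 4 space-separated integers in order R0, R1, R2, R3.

Answer: 0 1 0 0

Derivation:
Op 1: merge R3<->R1 -> R3=(0,0,0,0) R1=(0,0,0,0)
Op 2: merge R1<->R0 -> R1=(0,0,0,0) R0=(0,0,0,0)
Op 3: inc R0 by 1 -> R0=(1,0,0,0) value=1
Op 4: inc R0 by 5 -> R0=(6,0,0,0) value=6
Op 5: inc R0 by 2 -> R0=(8,0,0,0) value=8
Op 6: merge R3<->R1 -> R3=(0,0,0,0) R1=(0,0,0,0)
Op 7: inc R1 by 1 -> R1=(0,1,0,0) value=1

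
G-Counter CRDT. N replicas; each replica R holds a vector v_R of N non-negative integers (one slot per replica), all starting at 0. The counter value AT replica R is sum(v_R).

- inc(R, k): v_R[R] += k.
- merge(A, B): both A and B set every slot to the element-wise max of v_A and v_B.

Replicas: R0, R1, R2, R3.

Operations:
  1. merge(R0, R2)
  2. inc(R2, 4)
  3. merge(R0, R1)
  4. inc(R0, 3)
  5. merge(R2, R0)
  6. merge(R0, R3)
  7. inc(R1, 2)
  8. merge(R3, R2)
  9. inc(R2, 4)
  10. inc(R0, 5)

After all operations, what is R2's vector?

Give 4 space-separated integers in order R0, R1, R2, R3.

Answer: 3 0 8 0

Derivation:
Op 1: merge R0<->R2 -> R0=(0,0,0,0) R2=(0,0,0,0)
Op 2: inc R2 by 4 -> R2=(0,0,4,0) value=4
Op 3: merge R0<->R1 -> R0=(0,0,0,0) R1=(0,0,0,0)
Op 4: inc R0 by 3 -> R0=(3,0,0,0) value=3
Op 5: merge R2<->R0 -> R2=(3,0,4,0) R0=(3,0,4,0)
Op 6: merge R0<->R3 -> R0=(3,0,4,0) R3=(3,0,4,0)
Op 7: inc R1 by 2 -> R1=(0,2,0,0) value=2
Op 8: merge R3<->R2 -> R3=(3,0,4,0) R2=(3,0,4,0)
Op 9: inc R2 by 4 -> R2=(3,0,8,0) value=11
Op 10: inc R0 by 5 -> R0=(8,0,4,0) value=12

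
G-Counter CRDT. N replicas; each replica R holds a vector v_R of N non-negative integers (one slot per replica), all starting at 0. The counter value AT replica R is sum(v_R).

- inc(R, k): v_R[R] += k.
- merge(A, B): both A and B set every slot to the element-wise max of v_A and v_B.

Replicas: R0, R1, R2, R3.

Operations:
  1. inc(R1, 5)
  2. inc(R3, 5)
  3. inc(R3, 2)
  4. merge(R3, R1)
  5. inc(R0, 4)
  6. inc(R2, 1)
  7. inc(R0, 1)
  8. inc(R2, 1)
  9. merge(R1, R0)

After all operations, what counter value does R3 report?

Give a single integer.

Answer: 12

Derivation:
Op 1: inc R1 by 5 -> R1=(0,5,0,0) value=5
Op 2: inc R3 by 5 -> R3=(0,0,0,5) value=5
Op 3: inc R3 by 2 -> R3=(0,0,0,7) value=7
Op 4: merge R3<->R1 -> R3=(0,5,0,7) R1=(0,5,0,7)
Op 5: inc R0 by 4 -> R0=(4,0,0,0) value=4
Op 6: inc R2 by 1 -> R2=(0,0,1,0) value=1
Op 7: inc R0 by 1 -> R0=(5,0,0,0) value=5
Op 8: inc R2 by 1 -> R2=(0,0,2,0) value=2
Op 9: merge R1<->R0 -> R1=(5,5,0,7) R0=(5,5,0,7)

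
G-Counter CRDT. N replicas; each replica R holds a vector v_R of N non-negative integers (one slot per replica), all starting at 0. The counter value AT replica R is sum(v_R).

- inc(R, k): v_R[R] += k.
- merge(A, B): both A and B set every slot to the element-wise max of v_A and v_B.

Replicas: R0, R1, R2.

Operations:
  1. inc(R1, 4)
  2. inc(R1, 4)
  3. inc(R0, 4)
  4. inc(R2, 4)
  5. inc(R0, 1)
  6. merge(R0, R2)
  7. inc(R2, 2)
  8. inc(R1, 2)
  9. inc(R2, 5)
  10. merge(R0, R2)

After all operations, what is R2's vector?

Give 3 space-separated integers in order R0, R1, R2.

Answer: 5 0 11

Derivation:
Op 1: inc R1 by 4 -> R1=(0,4,0) value=4
Op 2: inc R1 by 4 -> R1=(0,8,0) value=8
Op 3: inc R0 by 4 -> R0=(4,0,0) value=4
Op 4: inc R2 by 4 -> R2=(0,0,4) value=4
Op 5: inc R0 by 1 -> R0=(5,0,0) value=5
Op 6: merge R0<->R2 -> R0=(5,0,4) R2=(5,0,4)
Op 7: inc R2 by 2 -> R2=(5,0,6) value=11
Op 8: inc R1 by 2 -> R1=(0,10,0) value=10
Op 9: inc R2 by 5 -> R2=(5,0,11) value=16
Op 10: merge R0<->R2 -> R0=(5,0,11) R2=(5,0,11)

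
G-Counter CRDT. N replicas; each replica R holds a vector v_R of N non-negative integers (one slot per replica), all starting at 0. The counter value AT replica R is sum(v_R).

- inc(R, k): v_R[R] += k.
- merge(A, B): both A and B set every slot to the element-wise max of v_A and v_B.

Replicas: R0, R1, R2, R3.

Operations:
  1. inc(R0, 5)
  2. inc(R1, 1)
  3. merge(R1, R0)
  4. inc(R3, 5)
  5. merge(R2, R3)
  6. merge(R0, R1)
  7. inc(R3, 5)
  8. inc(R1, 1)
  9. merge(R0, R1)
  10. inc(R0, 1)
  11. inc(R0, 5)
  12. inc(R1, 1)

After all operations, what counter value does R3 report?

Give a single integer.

Op 1: inc R0 by 5 -> R0=(5,0,0,0) value=5
Op 2: inc R1 by 1 -> R1=(0,1,0,0) value=1
Op 3: merge R1<->R0 -> R1=(5,1,0,0) R0=(5,1,0,0)
Op 4: inc R3 by 5 -> R3=(0,0,0,5) value=5
Op 5: merge R2<->R3 -> R2=(0,0,0,5) R3=(0,0,0,5)
Op 6: merge R0<->R1 -> R0=(5,1,0,0) R1=(5,1,0,0)
Op 7: inc R3 by 5 -> R3=(0,0,0,10) value=10
Op 8: inc R1 by 1 -> R1=(5,2,0,0) value=7
Op 9: merge R0<->R1 -> R0=(5,2,0,0) R1=(5,2,0,0)
Op 10: inc R0 by 1 -> R0=(6,2,0,0) value=8
Op 11: inc R0 by 5 -> R0=(11,2,0,0) value=13
Op 12: inc R1 by 1 -> R1=(5,3,0,0) value=8

Answer: 10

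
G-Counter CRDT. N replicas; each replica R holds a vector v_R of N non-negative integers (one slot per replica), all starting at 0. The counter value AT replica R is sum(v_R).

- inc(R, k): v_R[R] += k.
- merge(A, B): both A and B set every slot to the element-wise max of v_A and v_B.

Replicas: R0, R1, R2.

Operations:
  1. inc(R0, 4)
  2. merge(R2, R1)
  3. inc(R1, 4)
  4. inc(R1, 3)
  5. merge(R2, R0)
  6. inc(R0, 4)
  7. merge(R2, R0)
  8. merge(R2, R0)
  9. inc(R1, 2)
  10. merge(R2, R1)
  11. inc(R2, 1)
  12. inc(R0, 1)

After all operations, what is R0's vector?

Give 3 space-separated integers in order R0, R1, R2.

Answer: 9 0 0

Derivation:
Op 1: inc R0 by 4 -> R0=(4,0,0) value=4
Op 2: merge R2<->R1 -> R2=(0,0,0) R1=(0,0,0)
Op 3: inc R1 by 4 -> R1=(0,4,0) value=4
Op 4: inc R1 by 3 -> R1=(0,7,0) value=7
Op 5: merge R2<->R0 -> R2=(4,0,0) R0=(4,0,0)
Op 6: inc R0 by 4 -> R0=(8,0,0) value=8
Op 7: merge R2<->R0 -> R2=(8,0,0) R0=(8,0,0)
Op 8: merge R2<->R0 -> R2=(8,0,0) R0=(8,0,0)
Op 9: inc R1 by 2 -> R1=(0,9,0) value=9
Op 10: merge R2<->R1 -> R2=(8,9,0) R1=(8,9,0)
Op 11: inc R2 by 1 -> R2=(8,9,1) value=18
Op 12: inc R0 by 1 -> R0=(9,0,0) value=9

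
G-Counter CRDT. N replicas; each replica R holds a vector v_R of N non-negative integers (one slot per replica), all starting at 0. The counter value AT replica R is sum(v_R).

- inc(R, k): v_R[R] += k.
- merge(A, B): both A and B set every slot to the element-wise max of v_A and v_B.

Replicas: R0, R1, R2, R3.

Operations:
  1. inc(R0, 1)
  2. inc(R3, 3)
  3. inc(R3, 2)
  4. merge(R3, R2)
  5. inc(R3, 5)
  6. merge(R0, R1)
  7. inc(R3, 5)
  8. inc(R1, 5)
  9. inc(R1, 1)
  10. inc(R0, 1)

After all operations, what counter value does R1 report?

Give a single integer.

Op 1: inc R0 by 1 -> R0=(1,0,0,0) value=1
Op 2: inc R3 by 3 -> R3=(0,0,0,3) value=3
Op 3: inc R3 by 2 -> R3=(0,0,0,5) value=5
Op 4: merge R3<->R2 -> R3=(0,0,0,5) R2=(0,0,0,5)
Op 5: inc R3 by 5 -> R3=(0,0,0,10) value=10
Op 6: merge R0<->R1 -> R0=(1,0,0,0) R1=(1,0,0,0)
Op 7: inc R3 by 5 -> R3=(0,0,0,15) value=15
Op 8: inc R1 by 5 -> R1=(1,5,0,0) value=6
Op 9: inc R1 by 1 -> R1=(1,6,0,0) value=7
Op 10: inc R0 by 1 -> R0=(2,0,0,0) value=2

Answer: 7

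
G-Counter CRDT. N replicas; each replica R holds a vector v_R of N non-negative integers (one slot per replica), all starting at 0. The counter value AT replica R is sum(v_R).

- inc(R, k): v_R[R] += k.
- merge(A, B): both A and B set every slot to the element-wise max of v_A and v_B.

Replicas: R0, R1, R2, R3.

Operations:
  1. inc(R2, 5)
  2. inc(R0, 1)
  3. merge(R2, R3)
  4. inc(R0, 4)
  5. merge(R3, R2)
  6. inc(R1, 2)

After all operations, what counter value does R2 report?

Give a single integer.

Op 1: inc R2 by 5 -> R2=(0,0,5,0) value=5
Op 2: inc R0 by 1 -> R0=(1,0,0,0) value=1
Op 3: merge R2<->R3 -> R2=(0,0,5,0) R3=(0,0,5,0)
Op 4: inc R0 by 4 -> R0=(5,0,0,0) value=5
Op 5: merge R3<->R2 -> R3=(0,0,5,0) R2=(0,0,5,0)
Op 6: inc R1 by 2 -> R1=(0,2,0,0) value=2

Answer: 5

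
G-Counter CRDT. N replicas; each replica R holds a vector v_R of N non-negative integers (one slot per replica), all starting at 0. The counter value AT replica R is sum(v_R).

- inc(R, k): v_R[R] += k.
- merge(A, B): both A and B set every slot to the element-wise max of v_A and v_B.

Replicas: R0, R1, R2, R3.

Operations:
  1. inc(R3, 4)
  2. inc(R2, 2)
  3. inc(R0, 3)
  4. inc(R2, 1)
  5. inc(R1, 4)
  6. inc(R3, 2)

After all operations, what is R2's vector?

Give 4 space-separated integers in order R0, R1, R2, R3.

Op 1: inc R3 by 4 -> R3=(0,0,0,4) value=4
Op 2: inc R2 by 2 -> R2=(0,0,2,0) value=2
Op 3: inc R0 by 3 -> R0=(3,0,0,0) value=3
Op 4: inc R2 by 1 -> R2=(0,0,3,0) value=3
Op 5: inc R1 by 4 -> R1=(0,4,0,0) value=4
Op 6: inc R3 by 2 -> R3=(0,0,0,6) value=6

Answer: 0 0 3 0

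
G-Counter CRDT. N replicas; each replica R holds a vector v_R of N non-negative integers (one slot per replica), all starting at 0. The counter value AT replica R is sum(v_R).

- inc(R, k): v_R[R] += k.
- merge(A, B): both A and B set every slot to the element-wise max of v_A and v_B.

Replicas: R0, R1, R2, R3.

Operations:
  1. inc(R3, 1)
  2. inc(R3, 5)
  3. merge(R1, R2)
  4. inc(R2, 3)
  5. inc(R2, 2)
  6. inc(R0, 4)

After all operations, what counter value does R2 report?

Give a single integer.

Answer: 5

Derivation:
Op 1: inc R3 by 1 -> R3=(0,0,0,1) value=1
Op 2: inc R3 by 5 -> R3=(0,0,0,6) value=6
Op 3: merge R1<->R2 -> R1=(0,0,0,0) R2=(0,0,0,0)
Op 4: inc R2 by 3 -> R2=(0,0,3,0) value=3
Op 5: inc R2 by 2 -> R2=(0,0,5,0) value=5
Op 6: inc R0 by 4 -> R0=(4,0,0,0) value=4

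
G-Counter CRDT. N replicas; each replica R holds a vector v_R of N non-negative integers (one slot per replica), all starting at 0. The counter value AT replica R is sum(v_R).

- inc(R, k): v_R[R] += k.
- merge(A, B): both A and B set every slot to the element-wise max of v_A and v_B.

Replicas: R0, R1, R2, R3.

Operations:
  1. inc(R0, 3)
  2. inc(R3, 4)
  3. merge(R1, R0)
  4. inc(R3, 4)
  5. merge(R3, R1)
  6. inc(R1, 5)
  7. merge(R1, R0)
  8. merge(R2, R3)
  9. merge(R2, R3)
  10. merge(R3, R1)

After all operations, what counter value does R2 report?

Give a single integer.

Op 1: inc R0 by 3 -> R0=(3,0,0,0) value=3
Op 2: inc R3 by 4 -> R3=(0,0,0,4) value=4
Op 3: merge R1<->R0 -> R1=(3,0,0,0) R0=(3,0,0,0)
Op 4: inc R3 by 4 -> R3=(0,0,0,8) value=8
Op 5: merge R3<->R1 -> R3=(3,0,0,8) R1=(3,0,0,8)
Op 6: inc R1 by 5 -> R1=(3,5,0,8) value=16
Op 7: merge R1<->R0 -> R1=(3,5,0,8) R0=(3,5,0,8)
Op 8: merge R2<->R3 -> R2=(3,0,0,8) R3=(3,0,0,8)
Op 9: merge R2<->R3 -> R2=(3,0,0,8) R3=(3,0,0,8)
Op 10: merge R3<->R1 -> R3=(3,5,0,8) R1=(3,5,0,8)

Answer: 11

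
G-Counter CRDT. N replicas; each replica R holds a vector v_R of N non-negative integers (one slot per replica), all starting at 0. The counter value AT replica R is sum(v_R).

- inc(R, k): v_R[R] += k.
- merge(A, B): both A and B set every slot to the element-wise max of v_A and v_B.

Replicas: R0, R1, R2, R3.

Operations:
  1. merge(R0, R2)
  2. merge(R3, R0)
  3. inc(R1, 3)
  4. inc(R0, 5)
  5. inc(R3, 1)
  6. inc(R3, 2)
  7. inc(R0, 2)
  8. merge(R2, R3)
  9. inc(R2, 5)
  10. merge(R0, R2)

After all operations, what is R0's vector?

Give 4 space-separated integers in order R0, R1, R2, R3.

Op 1: merge R0<->R2 -> R0=(0,0,0,0) R2=(0,0,0,0)
Op 2: merge R3<->R0 -> R3=(0,0,0,0) R0=(0,0,0,0)
Op 3: inc R1 by 3 -> R1=(0,3,0,0) value=3
Op 4: inc R0 by 5 -> R0=(5,0,0,0) value=5
Op 5: inc R3 by 1 -> R3=(0,0,0,1) value=1
Op 6: inc R3 by 2 -> R3=(0,0,0,3) value=3
Op 7: inc R0 by 2 -> R0=(7,0,0,0) value=7
Op 8: merge R2<->R3 -> R2=(0,0,0,3) R3=(0,0,0,3)
Op 9: inc R2 by 5 -> R2=(0,0,5,3) value=8
Op 10: merge R0<->R2 -> R0=(7,0,5,3) R2=(7,0,5,3)

Answer: 7 0 5 3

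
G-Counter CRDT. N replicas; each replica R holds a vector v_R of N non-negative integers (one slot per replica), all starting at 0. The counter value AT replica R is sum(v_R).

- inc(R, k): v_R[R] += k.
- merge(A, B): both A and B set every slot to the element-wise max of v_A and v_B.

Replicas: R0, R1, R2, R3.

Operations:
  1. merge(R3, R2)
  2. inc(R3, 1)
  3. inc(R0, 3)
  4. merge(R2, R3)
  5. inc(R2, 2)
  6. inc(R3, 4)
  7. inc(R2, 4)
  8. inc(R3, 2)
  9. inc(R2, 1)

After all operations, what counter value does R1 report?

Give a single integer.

Op 1: merge R3<->R2 -> R3=(0,0,0,0) R2=(0,0,0,0)
Op 2: inc R3 by 1 -> R3=(0,0,0,1) value=1
Op 3: inc R0 by 3 -> R0=(3,0,0,0) value=3
Op 4: merge R2<->R3 -> R2=(0,0,0,1) R3=(0,0,0,1)
Op 5: inc R2 by 2 -> R2=(0,0,2,1) value=3
Op 6: inc R3 by 4 -> R3=(0,0,0,5) value=5
Op 7: inc R2 by 4 -> R2=(0,0,6,1) value=7
Op 8: inc R3 by 2 -> R3=(0,0,0,7) value=7
Op 9: inc R2 by 1 -> R2=(0,0,7,1) value=8

Answer: 0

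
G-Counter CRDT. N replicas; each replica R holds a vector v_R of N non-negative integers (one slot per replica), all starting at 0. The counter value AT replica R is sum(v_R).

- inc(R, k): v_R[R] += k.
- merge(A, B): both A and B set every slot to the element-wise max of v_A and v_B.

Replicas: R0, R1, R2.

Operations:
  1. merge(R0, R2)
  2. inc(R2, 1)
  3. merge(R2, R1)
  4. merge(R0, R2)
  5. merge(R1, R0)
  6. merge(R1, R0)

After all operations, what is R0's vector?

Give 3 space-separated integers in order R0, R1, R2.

Op 1: merge R0<->R2 -> R0=(0,0,0) R2=(0,0,0)
Op 2: inc R2 by 1 -> R2=(0,0,1) value=1
Op 3: merge R2<->R1 -> R2=(0,0,1) R1=(0,0,1)
Op 4: merge R0<->R2 -> R0=(0,0,1) R2=(0,0,1)
Op 5: merge R1<->R0 -> R1=(0,0,1) R0=(0,0,1)
Op 6: merge R1<->R0 -> R1=(0,0,1) R0=(0,0,1)

Answer: 0 0 1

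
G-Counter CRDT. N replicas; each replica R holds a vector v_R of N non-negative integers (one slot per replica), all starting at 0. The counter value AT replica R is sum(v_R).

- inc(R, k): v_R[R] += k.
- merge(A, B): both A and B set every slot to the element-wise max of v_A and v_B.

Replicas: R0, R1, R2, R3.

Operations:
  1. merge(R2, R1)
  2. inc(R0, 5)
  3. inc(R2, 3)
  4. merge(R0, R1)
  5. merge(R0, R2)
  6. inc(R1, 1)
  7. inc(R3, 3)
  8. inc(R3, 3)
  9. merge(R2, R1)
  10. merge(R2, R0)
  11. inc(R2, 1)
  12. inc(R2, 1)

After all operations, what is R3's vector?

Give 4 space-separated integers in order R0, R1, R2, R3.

Op 1: merge R2<->R1 -> R2=(0,0,0,0) R1=(0,0,0,0)
Op 2: inc R0 by 5 -> R0=(5,0,0,0) value=5
Op 3: inc R2 by 3 -> R2=(0,0,3,0) value=3
Op 4: merge R0<->R1 -> R0=(5,0,0,0) R1=(5,0,0,0)
Op 5: merge R0<->R2 -> R0=(5,0,3,0) R2=(5,0,3,0)
Op 6: inc R1 by 1 -> R1=(5,1,0,0) value=6
Op 7: inc R3 by 3 -> R3=(0,0,0,3) value=3
Op 8: inc R3 by 3 -> R3=(0,0,0,6) value=6
Op 9: merge R2<->R1 -> R2=(5,1,3,0) R1=(5,1,3,0)
Op 10: merge R2<->R0 -> R2=(5,1,3,0) R0=(5,1,3,0)
Op 11: inc R2 by 1 -> R2=(5,1,4,0) value=10
Op 12: inc R2 by 1 -> R2=(5,1,5,0) value=11

Answer: 0 0 0 6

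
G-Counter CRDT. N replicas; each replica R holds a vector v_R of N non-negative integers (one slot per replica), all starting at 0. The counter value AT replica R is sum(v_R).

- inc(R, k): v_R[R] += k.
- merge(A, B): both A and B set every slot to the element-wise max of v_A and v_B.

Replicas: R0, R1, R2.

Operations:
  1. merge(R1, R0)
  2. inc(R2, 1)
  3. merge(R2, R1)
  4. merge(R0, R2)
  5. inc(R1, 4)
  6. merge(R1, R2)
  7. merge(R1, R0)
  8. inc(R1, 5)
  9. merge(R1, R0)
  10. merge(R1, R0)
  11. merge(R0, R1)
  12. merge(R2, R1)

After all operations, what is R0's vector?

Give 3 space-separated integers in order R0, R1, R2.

Answer: 0 9 1

Derivation:
Op 1: merge R1<->R0 -> R1=(0,0,0) R0=(0,0,0)
Op 2: inc R2 by 1 -> R2=(0,0,1) value=1
Op 3: merge R2<->R1 -> R2=(0,0,1) R1=(0,0,1)
Op 4: merge R0<->R2 -> R0=(0,0,1) R2=(0,0,1)
Op 5: inc R1 by 4 -> R1=(0,4,1) value=5
Op 6: merge R1<->R2 -> R1=(0,4,1) R2=(0,4,1)
Op 7: merge R1<->R0 -> R1=(0,4,1) R0=(0,4,1)
Op 8: inc R1 by 5 -> R1=(0,9,1) value=10
Op 9: merge R1<->R0 -> R1=(0,9,1) R0=(0,9,1)
Op 10: merge R1<->R0 -> R1=(0,9,1) R0=(0,9,1)
Op 11: merge R0<->R1 -> R0=(0,9,1) R1=(0,9,1)
Op 12: merge R2<->R1 -> R2=(0,9,1) R1=(0,9,1)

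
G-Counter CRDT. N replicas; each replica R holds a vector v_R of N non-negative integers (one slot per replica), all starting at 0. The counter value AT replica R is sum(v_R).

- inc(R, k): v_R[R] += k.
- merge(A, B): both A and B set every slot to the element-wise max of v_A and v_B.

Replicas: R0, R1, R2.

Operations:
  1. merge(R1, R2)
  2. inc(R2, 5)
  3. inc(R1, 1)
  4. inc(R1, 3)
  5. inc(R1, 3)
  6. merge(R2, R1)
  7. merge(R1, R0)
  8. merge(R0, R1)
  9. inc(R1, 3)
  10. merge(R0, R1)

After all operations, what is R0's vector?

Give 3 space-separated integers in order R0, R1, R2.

Answer: 0 10 5

Derivation:
Op 1: merge R1<->R2 -> R1=(0,0,0) R2=(0,0,0)
Op 2: inc R2 by 5 -> R2=(0,0,5) value=5
Op 3: inc R1 by 1 -> R1=(0,1,0) value=1
Op 4: inc R1 by 3 -> R1=(0,4,0) value=4
Op 5: inc R1 by 3 -> R1=(0,7,0) value=7
Op 6: merge R2<->R1 -> R2=(0,7,5) R1=(0,7,5)
Op 7: merge R1<->R0 -> R1=(0,7,5) R0=(0,7,5)
Op 8: merge R0<->R1 -> R0=(0,7,5) R1=(0,7,5)
Op 9: inc R1 by 3 -> R1=(0,10,5) value=15
Op 10: merge R0<->R1 -> R0=(0,10,5) R1=(0,10,5)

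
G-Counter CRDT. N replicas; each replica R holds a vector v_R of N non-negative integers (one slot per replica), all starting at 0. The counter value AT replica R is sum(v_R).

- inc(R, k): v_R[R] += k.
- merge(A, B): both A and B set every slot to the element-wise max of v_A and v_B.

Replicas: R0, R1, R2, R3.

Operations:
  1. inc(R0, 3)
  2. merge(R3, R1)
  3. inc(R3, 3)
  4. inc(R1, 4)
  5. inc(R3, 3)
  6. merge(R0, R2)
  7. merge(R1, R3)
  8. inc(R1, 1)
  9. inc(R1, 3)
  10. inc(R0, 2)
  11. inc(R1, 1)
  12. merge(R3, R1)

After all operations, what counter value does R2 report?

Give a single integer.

Op 1: inc R0 by 3 -> R0=(3,0,0,0) value=3
Op 2: merge R3<->R1 -> R3=(0,0,0,0) R1=(0,0,0,0)
Op 3: inc R3 by 3 -> R3=(0,0,0,3) value=3
Op 4: inc R1 by 4 -> R1=(0,4,0,0) value=4
Op 5: inc R3 by 3 -> R3=(0,0,0,6) value=6
Op 6: merge R0<->R2 -> R0=(3,0,0,0) R2=(3,0,0,0)
Op 7: merge R1<->R3 -> R1=(0,4,0,6) R3=(0,4,0,6)
Op 8: inc R1 by 1 -> R1=(0,5,0,6) value=11
Op 9: inc R1 by 3 -> R1=(0,8,0,6) value=14
Op 10: inc R0 by 2 -> R0=(5,0,0,0) value=5
Op 11: inc R1 by 1 -> R1=(0,9,0,6) value=15
Op 12: merge R3<->R1 -> R3=(0,9,0,6) R1=(0,9,0,6)

Answer: 3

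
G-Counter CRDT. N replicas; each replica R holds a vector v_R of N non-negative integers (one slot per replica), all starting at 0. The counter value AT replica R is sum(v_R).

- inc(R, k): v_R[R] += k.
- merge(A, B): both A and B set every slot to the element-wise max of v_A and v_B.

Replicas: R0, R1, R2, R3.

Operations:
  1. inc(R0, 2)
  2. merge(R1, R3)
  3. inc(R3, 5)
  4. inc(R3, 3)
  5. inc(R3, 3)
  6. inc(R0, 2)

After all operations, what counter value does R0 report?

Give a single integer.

Answer: 4

Derivation:
Op 1: inc R0 by 2 -> R0=(2,0,0,0) value=2
Op 2: merge R1<->R3 -> R1=(0,0,0,0) R3=(0,0,0,0)
Op 3: inc R3 by 5 -> R3=(0,0,0,5) value=5
Op 4: inc R3 by 3 -> R3=(0,0,0,8) value=8
Op 5: inc R3 by 3 -> R3=(0,0,0,11) value=11
Op 6: inc R0 by 2 -> R0=(4,0,0,0) value=4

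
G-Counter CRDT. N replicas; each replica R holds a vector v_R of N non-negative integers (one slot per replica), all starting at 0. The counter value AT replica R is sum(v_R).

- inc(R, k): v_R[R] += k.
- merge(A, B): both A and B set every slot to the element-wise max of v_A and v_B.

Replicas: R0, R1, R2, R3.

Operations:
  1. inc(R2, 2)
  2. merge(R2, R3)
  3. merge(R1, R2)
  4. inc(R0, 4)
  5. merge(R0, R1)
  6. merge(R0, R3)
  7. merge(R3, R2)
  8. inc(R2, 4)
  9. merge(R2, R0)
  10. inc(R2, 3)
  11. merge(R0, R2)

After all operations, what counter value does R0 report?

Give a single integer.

Answer: 13

Derivation:
Op 1: inc R2 by 2 -> R2=(0,0,2,0) value=2
Op 2: merge R2<->R3 -> R2=(0,0,2,0) R3=(0,0,2,0)
Op 3: merge R1<->R2 -> R1=(0,0,2,0) R2=(0,0,2,0)
Op 4: inc R0 by 4 -> R0=(4,0,0,0) value=4
Op 5: merge R0<->R1 -> R0=(4,0,2,0) R1=(4,0,2,0)
Op 6: merge R0<->R3 -> R0=(4,0,2,0) R3=(4,0,2,0)
Op 7: merge R3<->R2 -> R3=(4,0,2,0) R2=(4,0,2,0)
Op 8: inc R2 by 4 -> R2=(4,0,6,0) value=10
Op 9: merge R2<->R0 -> R2=(4,0,6,0) R0=(4,0,6,0)
Op 10: inc R2 by 3 -> R2=(4,0,9,0) value=13
Op 11: merge R0<->R2 -> R0=(4,0,9,0) R2=(4,0,9,0)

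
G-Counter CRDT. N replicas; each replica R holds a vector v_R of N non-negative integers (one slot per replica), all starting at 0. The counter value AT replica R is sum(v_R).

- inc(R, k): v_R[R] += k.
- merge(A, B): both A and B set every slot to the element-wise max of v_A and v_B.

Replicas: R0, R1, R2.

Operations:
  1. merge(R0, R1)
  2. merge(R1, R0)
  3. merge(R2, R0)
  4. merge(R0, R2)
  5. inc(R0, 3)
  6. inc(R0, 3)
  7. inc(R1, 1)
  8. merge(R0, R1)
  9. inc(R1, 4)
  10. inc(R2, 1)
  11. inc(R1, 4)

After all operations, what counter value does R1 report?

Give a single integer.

Answer: 15

Derivation:
Op 1: merge R0<->R1 -> R0=(0,0,0) R1=(0,0,0)
Op 2: merge R1<->R0 -> R1=(0,0,0) R0=(0,0,0)
Op 3: merge R2<->R0 -> R2=(0,0,0) R0=(0,0,0)
Op 4: merge R0<->R2 -> R0=(0,0,0) R2=(0,0,0)
Op 5: inc R0 by 3 -> R0=(3,0,0) value=3
Op 6: inc R0 by 3 -> R0=(6,0,0) value=6
Op 7: inc R1 by 1 -> R1=(0,1,0) value=1
Op 8: merge R0<->R1 -> R0=(6,1,0) R1=(6,1,0)
Op 9: inc R1 by 4 -> R1=(6,5,0) value=11
Op 10: inc R2 by 1 -> R2=(0,0,1) value=1
Op 11: inc R1 by 4 -> R1=(6,9,0) value=15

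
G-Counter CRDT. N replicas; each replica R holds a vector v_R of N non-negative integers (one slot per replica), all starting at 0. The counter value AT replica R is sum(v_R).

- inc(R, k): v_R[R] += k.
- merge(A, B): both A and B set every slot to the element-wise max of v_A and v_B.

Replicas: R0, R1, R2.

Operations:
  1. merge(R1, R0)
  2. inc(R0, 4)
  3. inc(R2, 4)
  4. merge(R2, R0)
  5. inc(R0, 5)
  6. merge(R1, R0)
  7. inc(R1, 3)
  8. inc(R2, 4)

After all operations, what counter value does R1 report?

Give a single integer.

Answer: 16

Derivation:
Op 1: merge R1<->R0 -> R1=(0,0,0) R0=(0,0,0)
Op 2: inc R0 by 4 -> R0=(4,0,0) value=4
Op 3: inc R2 by 4 -> R2=(0,0,4) value=4
Op 4: merge R2<->R0 -> R2=(4,0,4) R0=(4,0,4)
Op 5: inc R0 by 5 -> R0=(9,0,4) value=13
Op 6: merge R1<->R0 -> R1=(9,0,4) R0=(9,0,4)
Op 7: inc R1 by 3 -> R1=(9,3,4) value=16
Op 8: inc R2 by 4 -> R2=(4,0,8) value=12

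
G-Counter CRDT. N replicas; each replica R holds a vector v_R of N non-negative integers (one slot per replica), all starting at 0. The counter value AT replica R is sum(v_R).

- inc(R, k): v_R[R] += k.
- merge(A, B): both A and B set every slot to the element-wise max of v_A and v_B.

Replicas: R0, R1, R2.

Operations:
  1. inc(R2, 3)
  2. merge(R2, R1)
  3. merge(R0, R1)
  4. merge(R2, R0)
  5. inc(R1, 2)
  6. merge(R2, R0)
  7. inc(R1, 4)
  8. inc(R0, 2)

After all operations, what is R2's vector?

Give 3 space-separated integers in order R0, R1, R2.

Answer: 0 0 3

Derivation:
Op 1: inc R2 by 3 -> R2=(0,0,3) value=3
Op 2: merge R2<->R1 -> R2=(0,0,3) R1=(0,0,3)
Op 3: merge R0<->R1 -> R0=(0,0,3) R1=(0,0,3)
Op 4: merge R2<->R0 -> R2=(0,0,3) R0=(0,0,3)
Op 5: inc R1 by 2 -> R1=(0,2,3) value=5
Op 6: merge R2<->R0 -> R2=(0,0,3) R0=(0,0,3)
Op 7: inc R1 by 4 -> R1=(0,6,3) value=9
Op 8: inc R0 by 2 -> R0=(2,0,3) value=5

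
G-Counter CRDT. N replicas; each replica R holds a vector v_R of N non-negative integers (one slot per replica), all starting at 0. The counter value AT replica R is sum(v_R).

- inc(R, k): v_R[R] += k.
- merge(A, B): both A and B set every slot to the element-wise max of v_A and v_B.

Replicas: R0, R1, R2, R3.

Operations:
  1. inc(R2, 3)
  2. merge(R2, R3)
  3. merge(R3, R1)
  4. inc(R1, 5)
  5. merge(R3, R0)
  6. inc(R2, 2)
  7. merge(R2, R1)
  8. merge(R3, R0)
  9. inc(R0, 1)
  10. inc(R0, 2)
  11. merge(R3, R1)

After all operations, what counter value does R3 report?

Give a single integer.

Answer: 10

Derivation:
Op 1: inc R2 by 3 -> R2=(0,0,3,0) value=3
Op 2: merge R2<->R3 -> R2=(0,0,3,0) R3=(0,0,3,0)
Op 3: merge R3<->R1 -> R3=(0,0,3,0) R1=(0,0,3,0)
Op 4: inc R1 by 5 -> R1=(0,5,3,0) value=8
Op 5: merge R3<->R0 -> R3=(0,0,3,0) R0=(0,0,3,0)
Op 6: inc R2 by 2 -> R2=(0,0,5,0) value=5
Op 7: merge R2<->R1 -> R2=(0,5,5,0) R1=(0,5,5,0)
Op 8: merge R3<->R0 -> R3=(0,0,3,0) R0=(0,0,3,0)
Op 9: inc R0 by 1 -> R0=(1,0,3,0) value=4
Op 10: inc R0 by 2 -> R0=(3,0,3,0) value=6
Op 11: merge R3<->R1 -> R3=(0,5,5,0) R1=(0,5,5,0)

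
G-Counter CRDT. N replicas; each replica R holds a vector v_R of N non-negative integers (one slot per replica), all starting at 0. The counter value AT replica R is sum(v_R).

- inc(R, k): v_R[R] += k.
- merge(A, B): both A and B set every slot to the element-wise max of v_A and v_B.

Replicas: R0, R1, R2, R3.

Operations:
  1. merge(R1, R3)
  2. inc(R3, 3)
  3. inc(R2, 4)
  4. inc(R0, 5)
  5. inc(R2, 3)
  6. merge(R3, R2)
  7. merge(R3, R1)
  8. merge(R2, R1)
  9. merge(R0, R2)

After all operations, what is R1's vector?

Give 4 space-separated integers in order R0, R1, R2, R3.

Answer: 0 0 7 3

Derivation:
Op 1: merge R1<->R3 -> R1=(0,0,0,0) R3=(0,0,0,0)
Op 2: inc R3 by 3 -> R3=(0,0,0,3) value=3
Op 3: inc R2 by 4 -> R2=(0,0,4,0) value=4
Op 4: inc R0 by 5 -> R0=(5,0,0,0) value=5
Op 5: inc R2 by 3 -> R2=(0,0,7,0) value=7
Op 6: merge R3<->R2 -> R3=(0,0,7,3) R2=(0,0,7,3)
Op 7: merge R3<->R1 -> R3=(0,0,7,3) R1=(0,0,7,3)
Op 8: merge R2<->R1 -> R2=(0,0,7,3) R1=(0,0,7,3)
Op 9: merge R0<->R2 -> R0=(5,0,7,3) R2=(5,0,7,3)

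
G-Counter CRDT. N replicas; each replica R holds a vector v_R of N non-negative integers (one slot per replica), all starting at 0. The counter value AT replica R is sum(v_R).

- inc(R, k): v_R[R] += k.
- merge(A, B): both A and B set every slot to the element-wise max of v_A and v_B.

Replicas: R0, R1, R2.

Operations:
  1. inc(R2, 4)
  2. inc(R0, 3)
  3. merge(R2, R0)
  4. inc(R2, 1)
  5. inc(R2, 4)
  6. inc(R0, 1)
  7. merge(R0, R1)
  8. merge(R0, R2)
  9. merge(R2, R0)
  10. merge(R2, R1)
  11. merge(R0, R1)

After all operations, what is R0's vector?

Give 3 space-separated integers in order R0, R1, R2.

Op 1: inc R2 by 4 -> R2=(0,0,4) value=4
Op 2: inc R0 by 3 -> R0=(3,0,0) value=3
Op 3: merge R2<->R0 -> R2=(3,0,4) R0=(3,0,4)
Op 4: inc R2 by 1 -> R2=(3,0,5) value=8
Op 5: inc R2 by 4 -> R2=(3,0,9) value=12
Op 6: inc R0 by 1 -> R0=(4,0,4) value=8
Op 7: merge R0<->R1 -> R0=(4,0,4) R1=(4,0,4)
Op 8: merge R0<->R2 -> R0=(4,0,9) R2=(4,0,9)
Op 9: merge R2<->R0 -> R2=(4,0,9) R0=(4,0,9)
Op 10: merge R2<->R1 -> R2=(4,0,9) R1=(4,0,9)
Op 11: merge R0<->R1 -> R0=(4,0,9) R1=(4,0,9)

Answer: 4 0 9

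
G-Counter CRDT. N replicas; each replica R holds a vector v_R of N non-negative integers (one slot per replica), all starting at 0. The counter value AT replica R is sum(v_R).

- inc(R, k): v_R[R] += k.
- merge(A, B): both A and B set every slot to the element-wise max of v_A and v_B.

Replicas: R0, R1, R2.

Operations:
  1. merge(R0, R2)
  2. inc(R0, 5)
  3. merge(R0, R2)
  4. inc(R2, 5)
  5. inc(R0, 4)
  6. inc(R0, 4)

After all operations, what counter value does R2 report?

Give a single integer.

Op 1: merge R0<->R2 -> R0=(0,0,0) R2=(0,0,0)
Op 2: inc R0 by 5 -> R0=(5,0,0) value=5
Op 3: merge R0<->R2 -> R0=(5,0,0) R2=(5,0,0)
Op 4: inc R2 by 5 -> R2=(5,0,5) value=10
Op 5: inc R0 by 4 -> R0=(9,0,0) value=9
Op 6: inc R0 by 4 -> R0=(13,0,0) value=13

Answer: 10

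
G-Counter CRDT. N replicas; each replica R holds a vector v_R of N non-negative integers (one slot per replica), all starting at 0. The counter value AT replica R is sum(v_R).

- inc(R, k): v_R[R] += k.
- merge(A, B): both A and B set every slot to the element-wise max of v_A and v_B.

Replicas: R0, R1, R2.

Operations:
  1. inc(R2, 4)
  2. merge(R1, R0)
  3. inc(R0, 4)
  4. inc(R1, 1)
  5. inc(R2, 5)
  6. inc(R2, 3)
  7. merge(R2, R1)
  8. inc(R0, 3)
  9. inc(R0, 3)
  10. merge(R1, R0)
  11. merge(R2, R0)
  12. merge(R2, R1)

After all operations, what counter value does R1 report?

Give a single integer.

Answer: 23

Derivation:
Op 1: inc R2 by 4 -> R2=(0,0,4) value=4
Op 2: merge R1<->R0 -> R1=(0,0,0) R0=(0,0,0)
Op 3: inc R0 by 4 -> R0=(4,0,0) value=4
Op 4: inc R1 by 1 -> R1=(0,1,0) value=1
Op 5: inc R2 by 5 -> R2=(0,0,9) value=9
Op 6: inc R2 by 3 -> R2=(0,0,12) value=12
Op 7: merge R2<->R1 -> R2=(0,1,12) R1=(0,1,12)
Op 8: inc R0 by 3 -> R0=(7,0,0) value=7
Op 9: inc R0 by 3 -> R0=(10,0,0) value=10
Op 10: merge R1<->R0 -> R1=(10,1,12) R0=(10,1,12)
Op 11: merge R2<->R0 -> R2=(10,1,12) R0=(10,1,12)
Op 12: merge R2<->R1 -> R2=(10,1,12) R1=(10,1,12)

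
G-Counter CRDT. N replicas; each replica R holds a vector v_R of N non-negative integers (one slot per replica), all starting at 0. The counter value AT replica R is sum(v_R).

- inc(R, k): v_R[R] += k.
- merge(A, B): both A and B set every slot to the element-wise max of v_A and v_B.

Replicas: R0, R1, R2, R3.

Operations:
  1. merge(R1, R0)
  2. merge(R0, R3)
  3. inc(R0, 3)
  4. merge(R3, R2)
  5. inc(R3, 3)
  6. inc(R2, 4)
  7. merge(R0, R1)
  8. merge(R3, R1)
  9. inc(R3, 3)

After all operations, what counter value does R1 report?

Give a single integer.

Answer: 6

Derivation:
Op 1: merge R1<->R0 -> R1=(0,0,0,0) R0=(0,0,0,0)
Op 2: merge R0<->R3 -> R0=(0,0,0,0) R3=(0,0,0,0)
Op 3: inc R0 by 3 -> R0=(3,0,0,0) value=3
Op 4: merge R3<->R2 -> R3=(0,0,0,0) R2=(0,0,0,0)
Op 5: inc R3 by 3 -> R3=(0,0,0,3) value=3
Op 6: inc R2 by 4 -> R2=(0,0,4,0) value=4
Op 7: merge R0<->R1 -> R0=(3,0,0,0) R1=(3,0,0,0)
Op 8: merge R3<->R1 -> R3=(3,0,0,3) R1=(3,0,0,3)
Op 9: inc R3 by 3 -> R3=(3,0,0,6) value=9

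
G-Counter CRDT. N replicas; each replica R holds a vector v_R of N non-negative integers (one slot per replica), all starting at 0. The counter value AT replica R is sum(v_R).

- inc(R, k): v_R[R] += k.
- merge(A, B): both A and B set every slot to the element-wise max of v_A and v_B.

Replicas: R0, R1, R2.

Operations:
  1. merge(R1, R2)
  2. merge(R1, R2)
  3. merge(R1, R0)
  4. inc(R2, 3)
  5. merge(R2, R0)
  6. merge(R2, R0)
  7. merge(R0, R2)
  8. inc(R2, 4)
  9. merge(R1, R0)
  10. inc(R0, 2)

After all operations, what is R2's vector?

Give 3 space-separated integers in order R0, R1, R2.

Answer: 0 0 7

Derivation:
Op 1: merge R1<->R2 -> R1=(0,0,0) R2=(0,0,0)
Op 2: merge R1<->R2 -> R1=(0,0,0) R2=(0,0,0)
Op 3: merge R1<->R0 -> R1=(0,0,0) R0=(0,0,0)
Op 4: inc R2 by 3 -> R2=(0,0,3) value=3
Op 5: merge R2<->R0 -> R2=(0,0,3) R0=(0,0,3)
Op 6: merge R2<->R0 -> R2=(0,0,3) R0=(0,0,3)
Op 7: merge R0<->R2 -> R0=(0,0,3) R2=(0,0,3)
Op 8: inc R2 by 4 -> R2=(0,0,7) value=7
Op 9: merge R1<->R0 -> R1=(0,0,3) R0=(0,0,3)
Op 10: inc R0 by 2 -> R0=(2,0,3) value=5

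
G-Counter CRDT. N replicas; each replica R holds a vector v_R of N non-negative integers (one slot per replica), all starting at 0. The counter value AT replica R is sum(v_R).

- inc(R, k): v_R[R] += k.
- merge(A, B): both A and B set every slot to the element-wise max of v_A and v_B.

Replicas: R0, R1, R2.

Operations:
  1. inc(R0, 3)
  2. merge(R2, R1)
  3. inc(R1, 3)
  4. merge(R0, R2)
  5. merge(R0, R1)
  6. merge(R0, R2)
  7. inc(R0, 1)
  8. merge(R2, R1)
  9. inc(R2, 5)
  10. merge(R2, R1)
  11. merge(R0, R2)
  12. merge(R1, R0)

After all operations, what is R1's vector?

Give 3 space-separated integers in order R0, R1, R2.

Op 1: inc R0 by 3 -> R0=(3,0,0) value=3
Op 2: merge R2<->R1 -> R2=(0,0,0) R1=(0,0,0)
Op 3: inc R1 by 3 -> R1=(0,3,0) value=3
Op 4: merge R0<->R2 -> R0=(3,0,0) R2=(3,0,0)
Op 5: merge R0<->R1 -> R0=(3,3,0) R1=(3,3,0)
Op 6: merge R0<->R2 -> R0=(3,3,0) R2=(3,3,0)
Op 7: inc R0 by 1 -> R0=(4,3,0) value=7
Op 8: merge R2<->R1 -> R2=(3,3,0) R1=(3,3,0)
Op 9: inc R2 by 5 -> R2=(3,3,5) value=11
Op 10: merge R2<->R1 -> R2=(3,3,5) R1=(3,3,5)
Op 11: merge R0<->R2 -> R0=(4,3,5) R2=(4,3,5)
Op 12: merge R1<->R0 -> R1=(4,3,5) R0=(4,3,5)

Answer: 4 3 5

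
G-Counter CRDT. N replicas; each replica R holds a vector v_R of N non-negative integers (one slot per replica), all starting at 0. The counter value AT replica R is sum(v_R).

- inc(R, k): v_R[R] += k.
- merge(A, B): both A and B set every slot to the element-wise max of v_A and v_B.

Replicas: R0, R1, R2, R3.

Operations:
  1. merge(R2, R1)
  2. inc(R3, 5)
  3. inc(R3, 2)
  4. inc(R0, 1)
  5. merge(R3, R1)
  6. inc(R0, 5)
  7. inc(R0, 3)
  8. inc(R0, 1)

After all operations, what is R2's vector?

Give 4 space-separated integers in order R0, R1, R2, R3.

Answer: 0 0 0 0

Derivation:
Op 1: merge R2<->R1 -> R2=(0,0,0,0) R1=(0,0,0,0)
Op 2: inc R3 by 5 -> R3=(0,0,0,5) value=5
Op 3: inc R3 by 2 -> R3=(0,0,0,7) value=7
Op 4: inc R0 by 1 -> R0=(1,0,0,0) value=1
Op 5: merge R3<->R1 -> R3=(0,0,0,7) R1=(0,0,0,7)
Op 6: inc R0 by 5 -> R0=(6,0,0,0) value=6
Op 7: inc R0 by 3 -> R0=(9,0,0,0) value=9
Op 8: inc R0 by 1 -> R0=(10,0,0,0) value=10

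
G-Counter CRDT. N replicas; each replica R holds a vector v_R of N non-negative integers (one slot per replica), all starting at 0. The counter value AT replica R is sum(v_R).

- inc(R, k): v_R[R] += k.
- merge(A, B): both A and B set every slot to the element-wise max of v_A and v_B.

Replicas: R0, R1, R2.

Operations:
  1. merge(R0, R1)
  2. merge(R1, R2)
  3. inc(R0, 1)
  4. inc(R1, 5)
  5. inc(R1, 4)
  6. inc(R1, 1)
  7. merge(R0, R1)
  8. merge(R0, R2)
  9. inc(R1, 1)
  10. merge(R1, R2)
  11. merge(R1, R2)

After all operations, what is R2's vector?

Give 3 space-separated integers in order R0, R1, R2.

Answer: 1 11 0

Derivation:
Op 1: merge R0<->R1 -> R0=(0,0,0) R1=(0,0,0)
Op 2: merge R1<->R2 -> R1=(0,0,0) R2=(0,0,0)
Op 3: inc R0 by 1 -> R0=(1,0,0) value=1
Op 4: inc R1 by 5 -> R1=(0,5,0) value=5
Op 5: inc R1 by 4 -> R1=(0,9,0) value=9
Op 6: inc R1 by 1 -> R1=(0,10,0) value=10
Op 7: merge R0<->R1 -> R0=(1,10,0) R1=(1,10,0)
Op 8: merge R0<->R2 -> R0=(1,10,0) R2=(1,10,0)
Op 9: inc R1 by 1 -> R1=(1,11,0) value=12
Op 10: merge R1<->R2 -> R1=(1,11,0) R2=(1,11,0)
Op 11: merge R1<->R2 -> R1=(1,11,0) R2=(1,11,0)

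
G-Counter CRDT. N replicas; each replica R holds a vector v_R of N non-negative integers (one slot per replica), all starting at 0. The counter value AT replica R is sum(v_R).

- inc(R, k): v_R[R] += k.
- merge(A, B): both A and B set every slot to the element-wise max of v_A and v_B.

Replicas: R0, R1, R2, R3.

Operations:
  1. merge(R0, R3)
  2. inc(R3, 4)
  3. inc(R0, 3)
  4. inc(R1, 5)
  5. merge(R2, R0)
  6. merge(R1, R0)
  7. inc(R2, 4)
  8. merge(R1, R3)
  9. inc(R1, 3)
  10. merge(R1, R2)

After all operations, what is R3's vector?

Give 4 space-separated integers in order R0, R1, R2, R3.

Op 1: merge R0<->R3 -> R0=(0,0,0,0) R3=(0,0,0,0)
Op 2: inc R3 by 4 -> R3=(0,0,0,4) value=4
Op 3: inc R0 by 3 -> R0=(3,0,0,0) value=3
Op 4: inc R1 by 5 -> R1=(0,5,0,0) value=5
Op 5: merge R2<->R0 -> R2=(3,0,0,0) R0=(3,0,0,0)
Op 6: merge R1<->R0 -> R1=(3,5,0,0) R0=(3,5,0,0)
Op 7: inc R2 by 4 -> R2=(3,0,4,0) value=7
Op 8: merge R1<->R3 -> R1=(3,5,0,4) R3=(3,5,0,4)
Op 9: inc R1 by 3 -> R1=(3,8,0,4) value=15
Op 10: merge R1<->R2 -> R1=(3,8,4,4) R2=(3,8,4,4)

Answer: 3 5 0 4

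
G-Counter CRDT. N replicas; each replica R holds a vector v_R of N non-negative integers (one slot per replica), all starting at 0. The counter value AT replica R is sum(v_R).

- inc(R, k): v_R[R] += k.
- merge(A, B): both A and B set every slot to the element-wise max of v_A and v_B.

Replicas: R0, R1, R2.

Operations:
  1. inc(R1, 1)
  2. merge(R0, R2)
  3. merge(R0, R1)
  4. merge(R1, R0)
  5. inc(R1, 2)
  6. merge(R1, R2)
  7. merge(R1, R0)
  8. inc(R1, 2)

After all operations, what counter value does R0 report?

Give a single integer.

Answer: 3

Derivation:
Op 1: inc R1 by 1 -> R1=(0,1,0) value=1
Op 2: merge R0<->R2 -> R0=(0,0,0) R2=(0,0,0)
Op 3: merge R0<->R1 -> R0=(0,1,0) R1=(0,1,0)
Op 4: merge R1<->R0 -> R1=(0,1,0) R0=(0,1,0)
Op 5: inc R1 by 2 -> R1=(0,3,0) value=3
Op 6: merge R1<->R2 -> R1=(0,3,0) R2=(0,3,0)
Op 7: merge R1<->R0 -> R1=(0,3,0) R0=(0,3,0)
Op 8: inc R1 by 2 -> R1=(0,5,0) value=5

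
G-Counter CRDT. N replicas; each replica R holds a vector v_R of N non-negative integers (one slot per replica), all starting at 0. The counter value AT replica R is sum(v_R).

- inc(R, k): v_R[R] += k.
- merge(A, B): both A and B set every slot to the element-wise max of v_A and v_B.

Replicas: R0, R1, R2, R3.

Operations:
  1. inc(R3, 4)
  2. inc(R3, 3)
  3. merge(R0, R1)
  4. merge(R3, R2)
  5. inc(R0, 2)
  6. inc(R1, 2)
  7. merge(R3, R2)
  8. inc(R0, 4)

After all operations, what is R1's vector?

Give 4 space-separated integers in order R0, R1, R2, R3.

Answer: 0 2 0 0

Derivation:
Op 1: inc R3 by 4 -> R3=(0,0,0,4) value=4
Op 2: inc R3 by 3 -> R3=(0,0,0,7) value=7
Op 3: merge R0<->R1 -> R0=(0,0,0,0) R1=(0,0,0,0)
Op 4: merge R3<->R2 -> R3=(0,0,0,7) R2=(0,0,0,7)
Op 5: inc R0 by 2 -> R0=(2,0,0,0) value=2
Op 6: inc R1 by 2 -> R1=(0,2,0,0) value=2
Op 7: merge R3<->R2 -> R3=(0,0,0,7) R2=(0,0,0,7)
Op 8: inc R0 by 4 -> R0=(6,0,0,0) value=6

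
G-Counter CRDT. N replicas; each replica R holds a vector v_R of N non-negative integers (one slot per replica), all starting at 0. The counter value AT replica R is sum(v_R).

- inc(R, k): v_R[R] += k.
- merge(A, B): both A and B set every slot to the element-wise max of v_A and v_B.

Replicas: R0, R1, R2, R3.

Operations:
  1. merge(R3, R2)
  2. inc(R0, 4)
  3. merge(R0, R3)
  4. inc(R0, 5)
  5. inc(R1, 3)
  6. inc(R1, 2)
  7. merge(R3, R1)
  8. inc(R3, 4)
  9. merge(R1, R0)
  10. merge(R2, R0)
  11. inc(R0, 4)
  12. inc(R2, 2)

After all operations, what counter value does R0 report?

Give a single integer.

Op 1: merge R3<->R2 -> R3=(0,0,0,0) R2=(0,0,0,0)
Op 2: inc R0 by 4 -> R0=(4,0,0,0) value=4
Op 3: merge R0<->R3 -> R0=(4,0,0,0) R3=(4,0,0,0)
Op 4: inc R0 by 5 -> R0=(9,0,0,0) value=9
Op 5: inc R1 by 3 -> R1=(0,3,0,0) value=3
Op 6: inc R1 by 2 -> R1=(0,5,0,0) value=5
Op 7: merge R3<->R1 -> R3=(4,5,0,0) R1=(4,5,0,0)
Op 8: inc R3 by 4 -> R3=(4,5,0,4) value=13
Op 9: merge R1<->R0 -> R1=(9,5,0,0) R0=(9,5,0,0)
Op 10: merge R2<->R0 -> R2=(9,5,0,0) R0=(9,5,0,0)
Op 11: inc R0 by 4 -> R0=(13,5,0,0) value=18
Op 12: inc R2 by 2 -> R2=(9,5,2,0) value=16

Answer: 18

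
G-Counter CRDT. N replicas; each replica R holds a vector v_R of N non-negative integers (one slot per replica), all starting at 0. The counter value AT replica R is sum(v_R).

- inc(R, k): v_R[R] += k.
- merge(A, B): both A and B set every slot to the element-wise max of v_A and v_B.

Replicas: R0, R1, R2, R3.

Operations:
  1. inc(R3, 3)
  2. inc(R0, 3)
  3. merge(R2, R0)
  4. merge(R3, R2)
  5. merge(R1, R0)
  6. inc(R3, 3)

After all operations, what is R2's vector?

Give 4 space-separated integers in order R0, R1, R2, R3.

Op 1: inc R3 by 3 -> R3=(0,0,0,3) value=3
Op 2: inc R0 by 3 -> R0=(3,0,0,0) value=3
Op 3: merge R2<->R0 -> R2=(3,0,0,0) R0=(3,0,0,0)
Op 4: merge R3<->R2 -> R3=(3,0,0,3) R2=(3,0,0,3)
Op 5: merge R1<->R0 -> R1=(3,0,0,0) R0=(3,0,0,0)
Op 6: inc R3 by 3 -> R3=(3,0,0,6) value=9

Answer: 3 0 0 3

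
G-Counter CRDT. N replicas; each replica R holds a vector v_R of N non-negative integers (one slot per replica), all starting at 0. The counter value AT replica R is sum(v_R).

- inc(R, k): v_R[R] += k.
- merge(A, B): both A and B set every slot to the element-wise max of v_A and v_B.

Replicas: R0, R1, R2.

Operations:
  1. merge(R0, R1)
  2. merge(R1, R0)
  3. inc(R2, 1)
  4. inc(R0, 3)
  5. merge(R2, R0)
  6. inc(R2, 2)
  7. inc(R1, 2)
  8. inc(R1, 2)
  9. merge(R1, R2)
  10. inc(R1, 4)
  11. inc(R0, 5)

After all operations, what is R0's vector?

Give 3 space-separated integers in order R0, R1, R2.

Answer: 8 0 1

Derivation:
Op 1: merge R0<->R1 -> R0=(0,0,0) R1=(0,0,0)
Op 2: merge R1<->R0 -> R1=(0,0,0) R0=(0,0,0)
Op 3: inc R2 by 1 -> R2=(0,0,1) value=1
Op 4: inc R0 by 3 -> R0=(3,0,0) value=3
Op 5: merge R2<->R0 -> R2=(3,0,1) R0=(3,0,1)
Op 6: inc R2 by 2 -> R2=(3,0,3) value=6
Op 7: inc R1 by 2 -> R1=(0,2,0) value=2
Op 8: inc R1 by 2 -> R1=(0,4,0) value=4
Op 9: merge R1<->R2 -> R1=(3,4,3) R2=(3,4,3)
Op 10: inc R1 by 4 -> R1=(3,8,3) value=14
Op 11: inc R0 by 5 -> R0=(8,0,1) value=9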